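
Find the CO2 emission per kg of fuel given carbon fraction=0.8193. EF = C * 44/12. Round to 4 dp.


EF = C_frac * (M_CO2 / M_C)
EF = 0.8193 * (44/12)
EF = 0.8193 * 3.666667 = 3.0041 kg_CO2/kg_fuel


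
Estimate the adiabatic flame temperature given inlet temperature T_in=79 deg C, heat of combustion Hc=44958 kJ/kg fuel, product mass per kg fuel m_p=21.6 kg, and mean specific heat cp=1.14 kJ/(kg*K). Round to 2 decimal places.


T_ad = T_in + Hc / (m_p * cp)
Denominator = 21.6 * 1.14 = 24.6240
Temperature rise = 44958 / 24.6240 = 1825.78 K
T_ad = 79 + 1825.78 = 1904.78 deg C


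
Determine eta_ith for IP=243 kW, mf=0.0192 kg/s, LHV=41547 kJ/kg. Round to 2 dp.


eta_ith = (IP / (mf * LHV)) * 100
Denominator = 0.0192 * 41547 = 797.7024 kW
eta_ith = (243 / 797.7024) * 100 = 30.46%


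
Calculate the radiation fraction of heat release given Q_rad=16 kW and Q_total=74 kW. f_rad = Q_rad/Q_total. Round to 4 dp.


f_rad = Q_rad / Q_total
f_rad = 16 / 74 = 0.2162


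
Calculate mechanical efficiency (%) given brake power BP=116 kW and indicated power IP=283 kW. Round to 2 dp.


eta_mech = (BP / IP) * 100
Ratio = 116 / 283 = 0.4099
eta_mech = 0.4099 * 100 = 40.99%


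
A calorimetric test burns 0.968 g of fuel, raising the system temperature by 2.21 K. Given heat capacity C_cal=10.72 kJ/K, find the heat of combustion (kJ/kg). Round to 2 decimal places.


Hc = C_cal * delta_T / m_fuel
Q_released = 10.72 * 2.21 = 23.6912 kJ
m_fuel = 0.968 g = 0.968/1000 kg = 0.000968 kg
Hc = 23.6912 / 0.000968 = 24474.38 kJ/kg


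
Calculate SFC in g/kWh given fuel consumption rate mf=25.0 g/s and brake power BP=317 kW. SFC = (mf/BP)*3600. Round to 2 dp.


SFC = (mf / BP) * 3600
Rate = 25.0 / 317 = 0.078864 g/(s*kW)
SFC = 0.078864 * 3600 = 283.91 g/kWh


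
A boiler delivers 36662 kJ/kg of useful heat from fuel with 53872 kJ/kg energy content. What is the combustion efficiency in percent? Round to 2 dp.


Efficiency = (Q_useful / Q_fuel) * 100
Efficiency = (36662 / 53872) * 100
Efficiency = 0.6805 * 100 = 68.05%


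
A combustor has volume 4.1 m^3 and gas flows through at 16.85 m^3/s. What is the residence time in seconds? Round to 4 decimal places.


tau = V / Q_flow
tau = 4.1 / 16.85 = 0.2433 s


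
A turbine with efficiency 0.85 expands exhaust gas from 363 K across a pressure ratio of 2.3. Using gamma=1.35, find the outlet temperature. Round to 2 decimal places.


T_out = T_in * (1 - eta * (1 - PR^(-(gamma-1)/gamma)))
Exponent = -(1.35-1)/1.35 = -0.25925926
PR^exp = 2.3^(-0.25925926) = 0.80578413
Factor = 1 - 0.85*(1 - 0.80578413) = 0.83491651
T_out = 363 * 0.83491651 = 303.07 K


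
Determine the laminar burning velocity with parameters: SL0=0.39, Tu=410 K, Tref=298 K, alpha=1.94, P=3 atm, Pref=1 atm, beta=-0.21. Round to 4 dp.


SL = SL0 * (Tu/Tref)^alpha * (P/Pref)^beta
T ratio = 410/298 = 1.37583893
(T ratio)^alpha = 1.37583893^1.94 = 1.857039
(P/Pref)^beta = 3^(-0.21) = 0.793971
SL = 0.39 * 1.857039 * 0.793971 = 0.5750 m/s


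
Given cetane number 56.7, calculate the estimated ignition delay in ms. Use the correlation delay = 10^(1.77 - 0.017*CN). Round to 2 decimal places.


delay = 10^(1.77 - 0.017*CN)
Exponent = 1.77 - 0.017*56.7 = 0.8061
delay = 10^0.8061 = 6.40 ms


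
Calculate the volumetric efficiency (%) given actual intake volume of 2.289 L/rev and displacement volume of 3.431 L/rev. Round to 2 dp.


eta_v = (V_actual / V_disp) * 100
Ratio = 2.289 / 3.431 = 0.6672
eta_v = 0.6672 * 100 = 66.72%


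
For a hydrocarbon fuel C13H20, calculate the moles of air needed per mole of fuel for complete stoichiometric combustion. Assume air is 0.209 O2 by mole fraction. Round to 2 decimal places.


Balanced combustion: C13H20 + 18 O2 -> 13 CO2 + 10 H2O
O2 needed = C + H/4 = 13 + 20/4 = 18.00 moles
Air moles = O2 / 0.209 = 18.00 / 0.209 = 86.12 moles air


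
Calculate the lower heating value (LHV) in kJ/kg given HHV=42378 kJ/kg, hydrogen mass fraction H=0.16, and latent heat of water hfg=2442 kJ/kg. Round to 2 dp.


LHV = HHV - hfg * 9 * H
Water correction = 2442 * 9 * 0.16 = 3516.480 kJ/kg
LHV = 42378 - 3516.480 = 38861.52 kJ/kg


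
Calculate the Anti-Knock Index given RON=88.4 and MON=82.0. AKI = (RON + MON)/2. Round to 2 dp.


AKI = (RON + MON) / 2
AKI = (88.4 + 82.0) / 2
AKI = 170.4 / 2 = 85.20


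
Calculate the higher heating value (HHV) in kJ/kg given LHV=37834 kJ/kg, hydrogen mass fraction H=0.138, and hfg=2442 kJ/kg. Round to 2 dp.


HHV = LHV + hfg * 9 * H
Water addition = 2442 * 9 * 0.138 = 3032.964 kJ/kg
HHV = 37834 + 3032.964 = 40866.96 kJ/kg


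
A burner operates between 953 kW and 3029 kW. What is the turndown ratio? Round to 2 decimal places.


TDR = Q_max / Q_min
TDR = 3029 / 953 = 3.18


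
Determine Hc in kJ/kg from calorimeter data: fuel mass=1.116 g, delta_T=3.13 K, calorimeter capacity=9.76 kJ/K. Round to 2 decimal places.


Hc = C_cal * delta_T / m_fuel
Q_released = 9.76 * 3.13 = 30.5488 kJ
m_fuel = 1.116 g = 1.116/1000 kg = 0.001116 kg
Hc = 30.5488 / 0.001116 = 27373.48 kJ/kg


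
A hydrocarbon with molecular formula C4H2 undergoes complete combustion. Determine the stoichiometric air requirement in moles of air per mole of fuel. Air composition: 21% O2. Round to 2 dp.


Balanced combustion: C4H2 + 4.5 O2 -> 4 CO2 + 1 H2O
O2 needed = C + H/4 = 4 + 2/4 = 4.50 moles
Air moles = O2 / 0.21 = 4.50 / 0.21 = 21.43 moles air


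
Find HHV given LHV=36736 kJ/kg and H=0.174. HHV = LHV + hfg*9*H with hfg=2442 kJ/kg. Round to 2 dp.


HHV = LHV + hfg * 9 * H
Water addition = 2442 * 9 * 0.174 = 3824.172 kJ/kg
HHV = 36736 + 3824.172 = 40560.17 kJ/kg


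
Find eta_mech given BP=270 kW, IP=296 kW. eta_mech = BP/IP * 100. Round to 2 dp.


eta_mech = (BP / IP) * 100
Ratio = 270 / 296 = 0.9122
eta_mech = 0.9122 * 100 = 91.22%


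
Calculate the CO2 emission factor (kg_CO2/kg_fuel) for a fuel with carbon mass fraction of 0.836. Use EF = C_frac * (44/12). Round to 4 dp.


EF = C_frac * (M_CO2 / M_C)
EF = 0.836 * (44/12)
EF = 0.836 * 3.666667 = 3.0653 kg_CO2/kg_fuel


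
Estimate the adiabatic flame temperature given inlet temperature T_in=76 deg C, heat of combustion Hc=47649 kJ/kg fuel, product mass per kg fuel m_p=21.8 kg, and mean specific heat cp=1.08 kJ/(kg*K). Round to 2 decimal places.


T_ad = T_in + Hc / (m_p * cp)
Denominator = 21.8 * 1.08 = 23.5440
Temperature rise = 47649 / 23.5440 = 2023.83 K
T_ad = 76 + 2023.83 = 2099.83 deg C


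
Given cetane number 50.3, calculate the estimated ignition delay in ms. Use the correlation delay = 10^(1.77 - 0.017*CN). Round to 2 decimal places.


delay = 10^(1.77 - 0.017*CN)
Exponent = 1.77 - 0.017*50.3 = 0.9149
delay = 10^0.9149 = 8.22 ms


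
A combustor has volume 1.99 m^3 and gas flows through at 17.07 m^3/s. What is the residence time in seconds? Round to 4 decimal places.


tau = V / Q_flow
tau = 1.99 / 17.07 = 0.1166 s


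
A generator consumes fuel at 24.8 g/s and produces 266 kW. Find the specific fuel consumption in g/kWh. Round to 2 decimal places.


SFC = (mf / BP) * 3600
Rate = 24.8 / 266 = 0.093233 g/(s*kW)
SFC = 0.093233 * 3600 = 335.64 g/kWh


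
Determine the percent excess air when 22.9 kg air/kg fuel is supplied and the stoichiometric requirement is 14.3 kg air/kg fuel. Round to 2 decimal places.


Excess air = actual - stoichiometric = 22.9 - 14.3 = 8.60 kg/kg fuel
Excess air % = (excess / stoich) * 100 = (8.60 / 14.3) * 100 = 60.14%


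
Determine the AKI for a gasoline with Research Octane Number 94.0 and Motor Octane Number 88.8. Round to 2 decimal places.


AKI = (RON + MON) / 2
AKI = (94.0 + 88.8) / 2
AKI = 182.8 / 2 = 91.40


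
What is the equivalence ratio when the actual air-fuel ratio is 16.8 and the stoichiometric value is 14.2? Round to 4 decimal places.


phi = AFR_stoich / AFR_actual
phi = 14.2 / 16.8 = 0.8452


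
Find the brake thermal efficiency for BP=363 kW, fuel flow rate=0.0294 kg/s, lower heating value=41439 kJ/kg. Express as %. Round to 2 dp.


eta_BTE = (BP / (mf * LHV)) * 100
Denominator = 0.0294 * 41439 = 1218.3066 kW
eta_BTE = (363 / 1218.3066) * 100 = 29.80%


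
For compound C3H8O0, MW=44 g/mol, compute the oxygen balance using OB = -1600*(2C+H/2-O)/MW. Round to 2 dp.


OB = -1600 * (2C + H/2 - O) / MW
Inner = 2*3 + 8/2 - 0 = 10.00
OB = -1600 * 10.00 / 44 = -363.64%


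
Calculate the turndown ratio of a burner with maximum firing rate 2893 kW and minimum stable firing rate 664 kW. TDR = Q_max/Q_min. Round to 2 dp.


TDR = Q_max / Q_min
TDR = 2893 / 664 = 4.36


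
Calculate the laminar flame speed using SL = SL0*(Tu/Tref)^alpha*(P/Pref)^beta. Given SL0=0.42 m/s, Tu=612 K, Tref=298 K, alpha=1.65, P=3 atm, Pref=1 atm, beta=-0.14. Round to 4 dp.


SL = SL0 * (Tu/Tref)^alpha * (P/Pref)^beta
T ratio = 612/298 = 2.05369128
(T ratio)^alpha = 2.05369128^1.65 = 3.278559
(P/Pref)^beta = 3^(-0.14) = 0.857439
SL = 0.42 * 3.278559 * 0.857439 = 1.1807 m/s


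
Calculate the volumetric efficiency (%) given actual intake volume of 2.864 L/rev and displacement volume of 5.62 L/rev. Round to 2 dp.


eta_v = (V_actual / V_disp) * 100
Ratio = 2.864 / 5.62 = 0.5096
eta_v = 0.5096 * 100 = 50.96%


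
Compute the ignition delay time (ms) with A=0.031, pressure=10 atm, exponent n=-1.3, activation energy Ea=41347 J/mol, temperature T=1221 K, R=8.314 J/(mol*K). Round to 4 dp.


tau = A * P^n * exp(Ea/(R*T))
P^n = 10^(-1.3) = 0.05011872
Ea/(R*T) = 41347/(8.314*1221) = 4.073037
exp(Ea/(R*T)) = 58.735051
tau = 0.031 * 0.05011872 * 58.735051 = 0.0913 ms


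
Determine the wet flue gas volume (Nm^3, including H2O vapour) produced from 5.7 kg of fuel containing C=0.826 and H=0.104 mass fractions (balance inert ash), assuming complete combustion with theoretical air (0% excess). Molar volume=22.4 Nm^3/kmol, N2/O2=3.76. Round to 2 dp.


Per kg fuel: CO2 = (C/12 kmol)*22.4 = (0.826/12)*22.4 = 1.54187 Nm^3
Per kg fuel: H2O = (H/2 kmol)*22.4 = (0.104/2)*22.4 = 1.16480 Nm^3
O2 needed per kg fuel = C/12 + H/4 = 0.826/12 + 0.104/4 = 0.09483333 kmol
Per kg fuel: N2 = O2*3.76*22.4 = 0.09483333*3.76*22.4 = 7.98724 Nm^3
Total per kg = 1.54187 + 1.16480 + 7.98724 = 10.69391 Nm^3
Total = 10.69391 * 5.7 = 60.96 Nm^3


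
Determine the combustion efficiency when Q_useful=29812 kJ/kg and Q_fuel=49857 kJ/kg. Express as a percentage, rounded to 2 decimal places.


Efficiency = (Q_useful / Q_fuel) * 100
Efficiency = (29812 / 49857) * 100
Efficiency = 0.5980 * 100 = 59.80%


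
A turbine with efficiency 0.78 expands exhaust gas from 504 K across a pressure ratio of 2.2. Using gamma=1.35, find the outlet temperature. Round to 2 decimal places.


T_out = T_in * (1 - eta * (1 - PR^(-(gamma-1)/gamma)))
Exponent = -(1.35-1)/1.35 = -0.25925926
PR^exp = 2.2^(-0.25925926) = 0.81512413
Factor = 1 - 0.78*(1 - 0.81512413) = 0.85579682
T_out = 504 * 0.85579682 = 431.32 K


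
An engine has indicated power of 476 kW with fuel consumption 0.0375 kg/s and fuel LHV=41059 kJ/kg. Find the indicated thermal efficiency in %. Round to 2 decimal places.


eta_ith = (IP / (mf * LHV)) * 100
Denominator = 0.0375 * 41059 = 1539.7125 kW
eta_ith = (476 / 1539.7125) * 100 = 30.91%


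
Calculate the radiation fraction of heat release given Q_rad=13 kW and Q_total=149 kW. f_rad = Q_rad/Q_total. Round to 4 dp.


f_rad = Q_rad / Q_total
f_rad = 13 / 149 = 0.0872


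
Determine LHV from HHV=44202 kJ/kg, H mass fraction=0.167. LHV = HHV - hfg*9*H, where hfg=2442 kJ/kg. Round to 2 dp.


LHV = HHV - hfg * 9 * H
Water correction = 2442 * 9 * 0.167 = 3670.326 kJ/kg
LHV = 44202 - 3670.326 = 40531.67 kJ/kg


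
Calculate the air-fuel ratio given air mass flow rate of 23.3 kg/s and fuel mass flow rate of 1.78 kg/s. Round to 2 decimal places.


AFR = m_air / m_fuel
AFR = 23.3 / 1.78 = 13.09


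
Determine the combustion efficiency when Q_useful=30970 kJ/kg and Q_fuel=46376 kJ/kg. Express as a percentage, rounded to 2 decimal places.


Efficiency = (Q_useful / Q_fuel) * 100
Efficiency = (30970 / 46376) * 100
Efficiency = 0.6678 * 100 = 66.78%


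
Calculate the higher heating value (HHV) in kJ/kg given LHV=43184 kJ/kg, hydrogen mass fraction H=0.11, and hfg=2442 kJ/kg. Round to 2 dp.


HHV = LHV + hfg * 9 * H
Water addition = 2442 * 9 * 0.11 = 2417.580 kJ/kg
HHV = 43184 + 2417.580 = 45601.58 kJ/kg


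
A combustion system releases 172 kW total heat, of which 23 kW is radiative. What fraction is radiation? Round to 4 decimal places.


f_rad = Q_rad / Q_total
f_rad = 23 / 172 = 0.1337


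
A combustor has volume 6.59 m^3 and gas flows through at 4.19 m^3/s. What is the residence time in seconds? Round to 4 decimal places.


tau = V / Q_flow
tau = 6.59 / 4.19 = 1.5728 s


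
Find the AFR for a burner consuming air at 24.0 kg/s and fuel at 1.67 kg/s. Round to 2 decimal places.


AFR = m_air / m_fuel
AFR = 24.0 / 1.67 = 14.37


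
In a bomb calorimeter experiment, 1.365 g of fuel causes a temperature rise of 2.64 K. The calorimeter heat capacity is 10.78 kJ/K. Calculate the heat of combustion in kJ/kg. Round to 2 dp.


Hc = C_cal * delta_T / m_fuel
Q_released = 10.78 * 2.64 = 28.4592 kJ
m_fuel = 1.365 g = 1.365/1000 kg = 0.001365 kg
Hc = 28.4592 / 0.001365 = 20849.23 kJ/kg


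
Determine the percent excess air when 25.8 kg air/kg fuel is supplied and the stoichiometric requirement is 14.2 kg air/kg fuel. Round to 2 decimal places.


Excess air = actual - stoichiometric = 25.8 - 14.2 = 11.60 kg/kg fuel
Excess air % = (excess / stoich) * 100 = (11.60 / 14.2) * 100 = 81.69%


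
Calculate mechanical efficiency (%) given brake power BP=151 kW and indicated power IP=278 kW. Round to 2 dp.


eta_mech = (BP / IP) * 100
Ratio = 151 / 278 = 0.5432
eta_mech = 0.5432 * 100 = 54.32%


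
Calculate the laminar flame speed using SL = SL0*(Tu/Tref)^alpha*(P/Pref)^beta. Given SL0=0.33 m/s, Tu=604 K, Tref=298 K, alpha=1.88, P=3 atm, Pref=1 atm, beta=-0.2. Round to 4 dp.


SL = SL0 * (Tu/Tref)^alpha * (P/Pref)^beta
T ratio = 604/298 = 2.02684564
(T ratio)^alpha = 2.02684564^1.88 = 3.774182
(P/Pref)^beta = 3^(-0.2) = 0.802742
SL = 0.33 * 3.774182 * 0.802742 = 0.9998 m/s


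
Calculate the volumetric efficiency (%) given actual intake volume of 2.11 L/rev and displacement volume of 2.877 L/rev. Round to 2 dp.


eta_v = (V_actual / V_disp) * 100
Ratio = 2.11 / 2.877 = 0.7334
eta_v = 0.7334 * 100 = 73.34%


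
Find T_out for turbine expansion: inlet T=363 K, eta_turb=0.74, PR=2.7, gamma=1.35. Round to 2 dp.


T_out = T_in * (1 - eta * (1 - PR^(-(gamma-1)/gamma)))
Exponent = -(1.35-1)/1.35 = -0.25925926
PR^exp = 2.7^(-0.25925926) = 0.77297411
Factor = 1 - 0.74*(1 - 0.77297411) = 0.83200084
T_out = 363 * 0.83200084 = 302.02 K


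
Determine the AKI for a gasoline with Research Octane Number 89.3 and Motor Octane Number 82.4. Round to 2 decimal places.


AKI = (RON + MON) / 2
AKI = (89.3 + 82.4) / 2
AKI = 171.7 / 2 = 85.85


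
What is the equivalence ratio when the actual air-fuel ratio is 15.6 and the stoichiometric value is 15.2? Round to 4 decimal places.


phi = AFR_stoich / AFR_actual
phi = 15.2 / 15.6 = 0.9744


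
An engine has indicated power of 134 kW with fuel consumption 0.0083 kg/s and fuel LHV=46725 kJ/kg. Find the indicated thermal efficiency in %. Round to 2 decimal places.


eta_ith = (IP / (mf * LHV)) * 100
Denominator = 0.0083 * 46725 = 387.8175 kW
eta_ith = (134 / 387.8175) * 100 = 34.55%


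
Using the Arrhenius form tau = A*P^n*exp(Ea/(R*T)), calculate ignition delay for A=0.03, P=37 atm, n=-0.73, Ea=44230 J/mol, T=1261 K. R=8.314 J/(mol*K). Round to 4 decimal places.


tau = A * P^n * exp(Ea/(R*T))
P^n = 37^(-0.73) = 0.07164943
Ea/(R*T) = 44230/(8.314*1261) = 4.218828
exp(Ea/(R*T)) = 67.953804
tau = 0.03 * 0.07164943 * 67.953804 = 0.1461 ms


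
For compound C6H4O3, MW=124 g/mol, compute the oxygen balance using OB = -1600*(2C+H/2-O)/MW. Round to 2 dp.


OB = -1600 * (2C + H/2 - O) / MW
Inner = 2*6 + 4/2 - 3 = 11.00
OB = -1600 * 11.00 / 124 = -141.94%


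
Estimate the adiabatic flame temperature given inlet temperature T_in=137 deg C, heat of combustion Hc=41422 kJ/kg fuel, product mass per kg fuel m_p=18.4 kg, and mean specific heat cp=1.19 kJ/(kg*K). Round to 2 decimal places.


T_ad = T_in + Hc / (m_p * cp)
Denominator = 18.4 * 1.19 = 21.8960
Temperature rise = 41422 / 21.8960 = 1891.76 K
T_ad = 137 + 1891.76 = 2028.76 deg C


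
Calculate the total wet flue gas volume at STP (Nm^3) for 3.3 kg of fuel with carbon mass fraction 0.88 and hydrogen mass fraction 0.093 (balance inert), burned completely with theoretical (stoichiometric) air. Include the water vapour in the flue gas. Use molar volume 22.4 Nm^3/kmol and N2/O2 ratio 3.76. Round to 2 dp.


Per kg fuel: CO2 = (C/12 kmol)*22.4 = (0.88/12)*22.4 = 1.64267 Nm^3
Per kg fuel: H2O = (H/2 kmol)*22.4 = (0.093/2)*22.4 = 1.04160 Nm^3
O2 needed per kg fuel = C/12 + H/4 = 0.88/12 + 0.093/4 = 0.09658333 kmol
Per kg fuel: N2 = O2*3.76*22.4 = 0.09658333*3.76*22.4 = 8.13463 Nm^3
Total per kg = 1.64267 + 1.04160 + 8.13463 = 10.81890 Nm^3
Total = 10.81890 * 3.3 = 35.70 Nm^3


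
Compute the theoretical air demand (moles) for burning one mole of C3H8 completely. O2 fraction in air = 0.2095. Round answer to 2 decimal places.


Balanced combustion: C3H8 + 5 O2 -> 3 CO2 + 4 H2O
O2 needed = C + H/4 = 3 + 8/4 = 5.00 moles
Air moles = O2 / 0.2095 = 5.00 / 0.2095 = 23.87 moles air


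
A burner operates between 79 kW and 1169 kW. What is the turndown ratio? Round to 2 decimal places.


TDR = Q_max / Q_min
TDR = 1169 / 79 = 14.80


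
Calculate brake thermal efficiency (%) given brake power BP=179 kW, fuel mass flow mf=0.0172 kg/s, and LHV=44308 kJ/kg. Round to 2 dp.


eta_BTE = (BP / (mf * LHV)) * 100
Denominator = 0.0172 * 44308 = 762.0976 kW
eta_BTE = (179 / 762.0976) * 100 = 23.49%


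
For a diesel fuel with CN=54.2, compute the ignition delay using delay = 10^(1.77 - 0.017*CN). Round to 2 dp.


delay = 10^(1.77 - 0.017*CN)
Exponent = 1.77 - 0.017*54.2 = 0.8486
delay = 10^0.8486 = 7.06 ms


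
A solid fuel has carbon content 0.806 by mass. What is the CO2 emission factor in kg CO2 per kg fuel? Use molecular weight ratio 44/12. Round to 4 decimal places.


EF = C_frac * (M_CO2 / M_C)
EF = 0.806 * (44/12)
EF = 0.806 * 3.666667 = 2.9553 kg_CO2/kg_fuel


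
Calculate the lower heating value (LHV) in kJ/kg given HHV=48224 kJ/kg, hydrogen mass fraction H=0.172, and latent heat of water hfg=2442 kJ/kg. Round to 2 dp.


LHV = HHV - hfg * 9 * H
Water correction = 2442 * 9 * 0.172 = 3780.216 kJ/kg
LHV = 48224 - 3780.216 = 44443.78 kJ/kg


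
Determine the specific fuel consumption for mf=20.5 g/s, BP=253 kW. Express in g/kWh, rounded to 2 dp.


SFC = (mf / BP) * 3600
Rate = 20.5 / 253 = 0.081028 g/(s*kW)
SFC = 0.081028 * 3600 = 291.70 g/kWh


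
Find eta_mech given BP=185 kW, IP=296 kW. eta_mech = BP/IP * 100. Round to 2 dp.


eta_mech = (BP / IP) * 100
Ratio = 185 / 296 = 0.6250
eta_mech = 0.6250 * 100 = 62.50%


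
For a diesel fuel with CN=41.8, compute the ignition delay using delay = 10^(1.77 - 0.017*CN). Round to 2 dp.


delay = 10^(1.77 - 0.017*CN)
Exponent = 1.77 - 0.017*41.8 = 1.0594
delay = 10^1.0594 = 11.47 ms


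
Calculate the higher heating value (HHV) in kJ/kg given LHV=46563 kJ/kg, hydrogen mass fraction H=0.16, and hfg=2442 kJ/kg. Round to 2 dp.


HHV = LHV + hfg * 9 * H
Water addition = 2442 * 9 * 0.16 = 3516.480 kJ/kg
HHV = 46563 + 3516.480 = 50079.48 kJ/kg


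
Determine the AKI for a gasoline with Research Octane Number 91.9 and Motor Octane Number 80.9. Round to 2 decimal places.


AKI = (RON + MON) / 2
AKI = (91.9 + 80.9) / 2
AKI = 172.8 / 2 = 86.40


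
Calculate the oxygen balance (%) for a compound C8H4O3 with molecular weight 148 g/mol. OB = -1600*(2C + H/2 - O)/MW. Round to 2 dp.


OB = -1600 * (2C + H/2 - O) / MW
Inner = 2*8 + 4/2 - 3 = 15.00
OB = -1600 * 15.00 / 148 = -162.16%


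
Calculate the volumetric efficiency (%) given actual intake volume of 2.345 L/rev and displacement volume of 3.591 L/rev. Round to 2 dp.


eta_v = (V_actual / V_disp) * 100
Ratio = 2.345 / 3.591 = 0.6530
eta_v = 0.6530 * 100 = 65.30%


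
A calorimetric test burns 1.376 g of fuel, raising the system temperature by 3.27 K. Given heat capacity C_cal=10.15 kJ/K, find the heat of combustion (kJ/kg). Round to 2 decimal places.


Hc = C_cal * delta_T / m_fuel
Q_released = 10.15 * 3.27 = 33.1905 kJ
m_fuel = 1.376 g = 1.376/1000 kg = 0.001376 kg
Hc = 33.1905 / 0.001376 = 24121.00 kJ/kg


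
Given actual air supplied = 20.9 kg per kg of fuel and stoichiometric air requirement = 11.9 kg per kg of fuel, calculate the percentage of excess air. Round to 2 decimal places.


Excess air = actual - stoichiometric = 20.9 - 11.9 = 9.00 kg/kg fuel
Excess air % = (excess / stoich) * 100 = (9.00 / 11.9) * 100 = 75.63%


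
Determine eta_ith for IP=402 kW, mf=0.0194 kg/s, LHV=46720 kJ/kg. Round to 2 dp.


eta_ith = (IP / (mf * LHV)) * 100
Denominator = 0.0194 * 46720 = 906.3680 kW
eta_ith = (402 / 906.3680) * 100 = 44.35%


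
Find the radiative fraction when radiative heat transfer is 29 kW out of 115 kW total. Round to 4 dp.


f_rad = Q_rad / Q_total
f_rad = 29 / 115 = 0.2522


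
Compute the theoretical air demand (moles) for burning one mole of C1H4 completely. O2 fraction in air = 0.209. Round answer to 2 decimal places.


Balanced combustion: C1H4 + 2 O2 -> 1 CO2 + 2 H2O
O2 needed = C + H/4 = 1 + 4/4 = 2.00 moles
Air moles = O2 / 0.209 = 2.00 / 0.209 = 9.57 moles air


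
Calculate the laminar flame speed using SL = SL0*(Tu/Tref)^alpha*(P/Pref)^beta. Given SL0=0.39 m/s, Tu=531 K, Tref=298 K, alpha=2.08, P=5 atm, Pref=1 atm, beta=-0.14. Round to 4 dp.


SL = SL0 * (Tu/Tref)^alpha * (P/Pref)^beta
T ratio = 531/298 = 1.78187919
(T ratio)^alpha = 1.78187919^2.08 = 3.325269
(P/Pref)^beta = 5^(-0.14) = 0.798260
SL = 0.39 * 3.325269 * 0.798260 = 1.0352 m/s


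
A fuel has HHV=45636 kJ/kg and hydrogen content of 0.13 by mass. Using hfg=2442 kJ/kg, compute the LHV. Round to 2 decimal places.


LHV = HHV - hfg * 9 * H
Water correction = 2442 * 9 * 0.13 = 2857.140 kJ/kg
LHV = 45636 - 2857.140 = 42778.86 kJ/kg


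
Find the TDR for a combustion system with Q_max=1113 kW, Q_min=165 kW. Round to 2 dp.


TDR = Q_max / Q_min
TDR = 1113 / 165 = 6.75


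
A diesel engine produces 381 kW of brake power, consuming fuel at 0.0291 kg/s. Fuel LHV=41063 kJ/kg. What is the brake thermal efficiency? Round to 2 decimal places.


eta_BTE = (BP / (mf * LHV)) * 100
Denominator = 0.0291 * 41063 = 1194.9333 kW
eta_BTE = (381 / 1194.9333) * 100 = 31.88%


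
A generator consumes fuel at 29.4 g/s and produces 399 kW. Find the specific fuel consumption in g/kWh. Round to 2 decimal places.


SFC = (mf / BP) * 3600
Rate = 29.4 / 399 = 0.073684 g/(s*kW)
SFC = 0.073684 * 3600 = 265.26 g/kWh


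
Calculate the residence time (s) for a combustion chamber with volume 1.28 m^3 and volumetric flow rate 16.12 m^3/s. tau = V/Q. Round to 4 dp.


tau = V / Q_flow
tau = 1.28 / 16.12 = 0.0794 s


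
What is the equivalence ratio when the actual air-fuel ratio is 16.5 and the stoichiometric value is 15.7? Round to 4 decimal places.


phi = AFR_stoich / AFR_actual
phi = 15.7 / 16.5 = 0.9515


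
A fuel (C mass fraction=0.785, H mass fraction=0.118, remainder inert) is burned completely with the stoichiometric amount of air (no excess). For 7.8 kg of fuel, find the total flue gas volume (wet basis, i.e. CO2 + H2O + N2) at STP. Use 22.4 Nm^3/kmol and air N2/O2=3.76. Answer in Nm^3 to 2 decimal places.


Per kg fuel: CO2 = (C/12 kmol)*22.4 = (0.785/12)*22.4 = 1.46533 Nm^3
Per kg fuel: H2O = (H/2 kmol)*22.4 = (0.118/2)*22.4 = 1.32160 Nm^3
O2 needed per kg fuel = C/12 + H/4 = 0.785/12 + 0.118/4 = 0.09491667 kmol
Per kg fuel: N2 = O2*3.76*22.4 = 0.09491667*3.76*22.4 = 7.99426 Nm^3
Total per kg = 1.46533 + 1.32160 + 7.99426 = 10.78119 Nm^3
Total = 10.78119 * 7.8 = 84.09 Nm^3


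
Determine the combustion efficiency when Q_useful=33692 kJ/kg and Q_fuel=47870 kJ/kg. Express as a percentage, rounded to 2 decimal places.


Efficiency = (Q_useful / Q_fuel) * 100
Efficiency = (33692 / 47870) * 100
Efficiency = 0.7038 * 100 = 70.38%


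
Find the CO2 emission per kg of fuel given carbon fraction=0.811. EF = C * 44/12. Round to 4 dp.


EF = C_frac * (M_CO2 / M_C)
EF = 0.811 * (44/12)
EF = 0.811 * 3.666667 = 2.9737 kg_CO2/kg_fuel


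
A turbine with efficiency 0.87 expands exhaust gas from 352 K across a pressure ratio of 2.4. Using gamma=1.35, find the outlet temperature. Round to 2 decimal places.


T_out = T_in * (1 - eta * (1 - PR^(-(gamma-1)/gamma)))
Exponent = -(1.35-1)/1.35 = -0.25925926
PR^exp = 2.4^(-0.25925926) = 0.79694200
Factor = 1 - 0.87*(1 - 0.79694200) = 0.82333954
T_out = 352 * 0.82333954 = 289.82 K


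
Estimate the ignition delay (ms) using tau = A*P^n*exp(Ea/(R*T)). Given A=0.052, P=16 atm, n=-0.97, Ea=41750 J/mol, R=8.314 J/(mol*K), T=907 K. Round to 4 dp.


tau = A * P^n * exp(Ea/(R*T))
P^n = 16^(-0.97) = 0.06792093
Ea/(R*T) = 41750/(8.314*907) = 5.536549
exp(Ea/(R*T)) = 253.800700
tau = 0.052 * 0.06792093 * 253.800700 = 0.8964 ms


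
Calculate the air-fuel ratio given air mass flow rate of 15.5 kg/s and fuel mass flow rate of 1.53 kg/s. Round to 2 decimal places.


AFR = m_air / m_fuel
AFR = 15.5 / 1.53 = 10.13


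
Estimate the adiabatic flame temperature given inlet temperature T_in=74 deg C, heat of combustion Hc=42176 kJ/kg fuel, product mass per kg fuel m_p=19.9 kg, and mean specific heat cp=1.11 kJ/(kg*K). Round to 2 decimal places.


T_ad = T_in + Hc / (m_p * cp)
Denominator = 19.9 * 1.11 = 22.0890
Temperature rise = 42176 / 22.0890 = 1909.37 K
T_ad = 74 + 1909.37 = 1983.37 deg C


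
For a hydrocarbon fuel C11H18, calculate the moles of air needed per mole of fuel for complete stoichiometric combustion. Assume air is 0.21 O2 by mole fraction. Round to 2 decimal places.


Balanced combustion: C11H18 + 15.5 O2 -> 11 CO2 + 9 H2O
O2 needed = C + H/4 = 11 + 18/4 = 15.50 moles
Air moles = O2 / 0.21 = 15.50 / 0.21 = 73.81 moles air


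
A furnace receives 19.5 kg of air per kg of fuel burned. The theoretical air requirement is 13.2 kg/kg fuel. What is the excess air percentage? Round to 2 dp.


Excess air = actual - stoichiometric = 19.5 - 13.2 = 6.30 kg/kg fuel
Excess air % = (excess / stoich) * 100 = (6.30 / 13.2) * 100 = 47.73%


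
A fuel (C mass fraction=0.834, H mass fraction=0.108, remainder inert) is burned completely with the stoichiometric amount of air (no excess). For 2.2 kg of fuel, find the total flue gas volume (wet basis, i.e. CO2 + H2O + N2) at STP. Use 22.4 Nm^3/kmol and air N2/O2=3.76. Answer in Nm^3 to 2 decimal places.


Per kg fuel: CO2 = (C/12 kmol)*22.4 = (0.834/12)*22.4 = 1.55680 Nm^3
Per kg fuel: H2O = (H/2 kmol)*22.4 = (0.108/2)*22.4 = 1.20960 Nm^3
O2 needed per kg fuel = C/12 + H/4 = 0.834/12 + 0.108/4 = 0.09650000 kmol
Per kg fuel: N2 = O2*3.76*22.4 = 0.09650000*3.76*22.4 = 8.12762 Nm^3
Total per kg = 1.55680 + 1.20960 + 8.12762 = 10.89402 Nm^3
Total = 10.89402 * 2.2 = 23.97 Nm^3


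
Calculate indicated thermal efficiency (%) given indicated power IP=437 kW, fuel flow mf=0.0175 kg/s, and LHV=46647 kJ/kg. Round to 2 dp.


eta_ith = (IP / (mf * LHV)) * 100
Denominator = 0.0175 * 46647 = 816.3225 kW
eta_ith = (437 / 816.3225) * 100 = 53.53%


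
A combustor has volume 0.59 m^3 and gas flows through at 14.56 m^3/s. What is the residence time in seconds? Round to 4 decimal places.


tau = V / Q_flow
tau = 0.59 / 14.56 = 0.0405 s


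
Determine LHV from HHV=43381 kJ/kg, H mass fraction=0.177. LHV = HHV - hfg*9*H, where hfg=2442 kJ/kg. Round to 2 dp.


LHV = HHV - hfg * 9 * H
Water correction = 2442 * 9 * 0.177 = 3890.106 kJ/kg
LHV = 43381 - 3890.106 = 39490.89 kJ/kg


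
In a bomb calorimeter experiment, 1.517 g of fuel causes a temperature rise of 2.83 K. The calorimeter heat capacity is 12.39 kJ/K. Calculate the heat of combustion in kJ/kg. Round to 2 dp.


Hc = C_cal * delta_T / m_fuel
Q_released = 12.39 * 2.83 = 35.0637 kJ
m_fuel = 1.517 g = 1.517/1000 kg = 0.001517 kg
Hc = 35.0637 / 0.001517 = 23113.84 kJ/kg


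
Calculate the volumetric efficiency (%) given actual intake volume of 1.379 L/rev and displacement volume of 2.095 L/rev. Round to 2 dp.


eta_v = (V_actual / V_disp) * 100
Ratio = 1.379 / 2.095 = 0.6582
eta_v = 0.6582 * 100 = 65.82%


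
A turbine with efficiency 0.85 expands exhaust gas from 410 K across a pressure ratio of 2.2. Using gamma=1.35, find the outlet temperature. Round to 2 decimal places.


T_out = T_in * (1 - eta * (1 - PR^(-(gamma-1)/gamma)))
Exponent = -(1.35-1)/1.35 = -0.25925926
PR^exp = 2.2^(-0.25925926) = 0.81512413
Factor = 1 - 0.85*(1 - 0.81512413) = 0.84285551
T_out = 410 * 0.84285551 = 345.57 K


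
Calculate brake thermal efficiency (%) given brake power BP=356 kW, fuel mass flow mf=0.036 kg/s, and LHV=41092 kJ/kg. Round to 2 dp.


eta_BTE = (BP / (mf * LHV)) * 100
Denominator = 0.036 * 41092 = 1479.3120 kW
eta_BTE = (356 / 1479.3120) * 100 = 24.07%


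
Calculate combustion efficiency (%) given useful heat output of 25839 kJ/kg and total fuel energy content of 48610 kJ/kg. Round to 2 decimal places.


Efficiency = (Q_useful / Q_fuel) * 100
Efficiency = (25839 / 48610) * 100
Efficiency = 0.5316 * 100 = 53.16%


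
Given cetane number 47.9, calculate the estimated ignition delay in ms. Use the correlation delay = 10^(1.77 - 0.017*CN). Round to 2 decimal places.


delay = 10^(1.77 - 0.017*CN)
Exponent = 1.77 - 0.017*47.9 = 0.9557
delay = 10^0.9557 = 9.03 ms


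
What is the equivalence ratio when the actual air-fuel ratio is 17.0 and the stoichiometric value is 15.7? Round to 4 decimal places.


phi = AFR_stoich / AFR_actual
phi = 15.7 / 17.0 = 0.9235


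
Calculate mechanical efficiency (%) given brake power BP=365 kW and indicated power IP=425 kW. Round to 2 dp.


eta_mech = (BP / IP) * 100
Ratio = 365 / 425 = 0.8588
eta_mech = 0.8588 * 100 = 85.88%


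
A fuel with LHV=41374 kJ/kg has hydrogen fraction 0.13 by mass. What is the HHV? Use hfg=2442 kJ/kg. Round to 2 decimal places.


HHV = LHV + hfg * 9 * H
Water addition = 2442 * 9 * 0.13 = 2857.140 kJ/kg
HHV = 41374 + 2857.140 = 44231.14 kJ/kg


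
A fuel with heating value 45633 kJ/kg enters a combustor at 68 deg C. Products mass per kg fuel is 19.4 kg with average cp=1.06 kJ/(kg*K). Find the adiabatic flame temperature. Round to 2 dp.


T_ad = T_in + Hc / (m_p * cp)
Denominator = 19.4 * 1.06 = 20.5640
Temperature rise = 45633 / 20.5640 = 2219.07 K
T_ad = 68 + 2219.07 = 2287.07 deg C


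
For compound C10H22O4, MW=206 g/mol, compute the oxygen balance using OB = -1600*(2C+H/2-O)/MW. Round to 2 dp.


OB = -1600 * (2C + H/2 - O) / MW
Inner = 2*10 + 22/2 - 4 = 27.00
OB = -1600 * 27.00 / 206 = -209.71%


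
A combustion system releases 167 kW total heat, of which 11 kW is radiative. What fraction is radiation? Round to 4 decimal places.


f_rad = Q_rad / Q_total
f_rad = 11 / 167 = 0.0659


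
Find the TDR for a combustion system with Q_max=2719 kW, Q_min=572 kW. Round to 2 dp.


TDR = Q_max / Q_min
TDR = 2719 / 572 = 4.75


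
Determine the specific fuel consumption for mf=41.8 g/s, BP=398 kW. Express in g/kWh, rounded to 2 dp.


SFC = (mf / BP) * 3600
Rate = 41.8 / 398 = 0.105025 g/(s*kW)
SFC = 0.105025 * 3600 = 378.09 g/kWh


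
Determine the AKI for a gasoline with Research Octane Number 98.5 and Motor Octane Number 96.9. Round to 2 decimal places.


AKI = (RON + MON) / 2
AKI = (98.5 + 96.9) / 2
AKI = 195.4 / 2 = 97.70


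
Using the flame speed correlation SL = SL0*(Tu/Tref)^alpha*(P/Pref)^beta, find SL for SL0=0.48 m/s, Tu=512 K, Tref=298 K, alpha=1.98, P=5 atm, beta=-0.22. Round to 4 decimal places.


SL = SL0 * (Tu/Tref)^alpha * (P/Pref)^beta
T ratio = 512/298 = 1.71812081
(T ratio)^alpha = 1.71812081^1.98 = 2.920158
(P/Pref)^beta = 5^(-0.22) = 0.701821
SL = 0.48 * 2.920158 * 0.701821 = 0.9837 m/s


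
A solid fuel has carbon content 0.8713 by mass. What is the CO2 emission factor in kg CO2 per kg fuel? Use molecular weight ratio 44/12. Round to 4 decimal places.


EF = C_frac * (M_CO2 / M_C)
EF = 0.8713 * (44/12)
EF = 0.8713 * 3.666667 = 3.1948 kg_CO2/kg_fuel


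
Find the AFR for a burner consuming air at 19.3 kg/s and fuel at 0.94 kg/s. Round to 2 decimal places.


AFR = m_air / m_fuel
AFR = 19.3 / 0.94 = 20.53


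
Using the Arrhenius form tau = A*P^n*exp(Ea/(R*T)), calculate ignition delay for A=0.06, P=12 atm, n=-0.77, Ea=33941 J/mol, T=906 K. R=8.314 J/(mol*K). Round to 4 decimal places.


tau = A * P^n * exp(Ea/(R*T))
P^n = 12^(-0.77) = 0.14758100
Ea/(R*T) = 33941/(8.314*906) = 4.505950
exp(Ea/(R*T)) = 90.554375
tau = 0.06 * 0.14758100 * 90.554375 = 0.8018 ms


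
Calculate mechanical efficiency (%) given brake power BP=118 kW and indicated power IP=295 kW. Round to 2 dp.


eta_mech = (BP / IP) * 100
Ratio = 118 / 295 = 0.4000
eta_mech = 0.4000 * 100 = 40.00%


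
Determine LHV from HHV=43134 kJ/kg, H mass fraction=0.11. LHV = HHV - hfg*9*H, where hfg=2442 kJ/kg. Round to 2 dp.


LHV = HHV - hfg * 9 * H
Water correction = 2442 * 9 * 0.11 = 2417.580 kJ/kg
LHV = 43134 - 2417.580 = 40716.42 kJ/kg


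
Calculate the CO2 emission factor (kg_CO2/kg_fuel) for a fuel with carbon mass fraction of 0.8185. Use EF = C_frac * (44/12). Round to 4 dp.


EF = C_frac * (M_CO2 / M_C)
EF = 0.8185 * (44/12)
EF = 0.8185 * 3.666667 = 3.0012 kg_CO2/kg_fuel


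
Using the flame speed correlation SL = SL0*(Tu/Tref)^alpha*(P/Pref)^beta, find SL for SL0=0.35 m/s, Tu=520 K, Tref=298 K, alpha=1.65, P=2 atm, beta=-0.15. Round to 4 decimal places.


SL = SL0 * (Tu/Tref)^alpha * (P/Pref)^beta
T ratio = 520/298 = 1.74496644
(T ratio)^alpha = 1.74496644^1.65 = 2.505813
(P/Pref)^beta = 2^(-0.15) = 0.901250
SL = 0.35 * 2.505813 * 0.901250 = 0.7904 m/s


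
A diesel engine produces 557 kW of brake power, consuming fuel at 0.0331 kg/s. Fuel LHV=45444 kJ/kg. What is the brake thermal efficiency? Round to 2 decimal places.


eta_BTE = (BP / (mf * LHV)) * 100
Denominator = 0.0331 * 45444 = 1504.1964 kW
eta_BTE = (557 / 1504.1964) * 100 = 37.03%


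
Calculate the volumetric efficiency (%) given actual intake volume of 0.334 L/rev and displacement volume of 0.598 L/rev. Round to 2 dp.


eta_v = (V_actual / V_disp) * 100
Ratio = 0.334 / 0.598 = 0.5585
eta_v = 0.5585 * 100 = 55.85%


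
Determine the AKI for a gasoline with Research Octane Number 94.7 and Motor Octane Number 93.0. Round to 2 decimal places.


AKI = (RON + MON) / 2
AKI = (94.7 + 93.0) / 2
AKI = 187.7 / 2 = 93.85


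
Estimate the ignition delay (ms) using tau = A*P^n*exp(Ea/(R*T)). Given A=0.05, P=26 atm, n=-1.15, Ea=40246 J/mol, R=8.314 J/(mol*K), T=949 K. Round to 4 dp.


tau = A * P^n * exp(Ea/(R*T))
P^n = 26^(-1.15) = 0.02359286
Ea/(R*T) = 40246/(8.314*949) = 5.100896
exp(Ea/(R*T)) = 164.168978
tau = 0.05 * 0.02359286 * 164.168978 = 0.1937 ms


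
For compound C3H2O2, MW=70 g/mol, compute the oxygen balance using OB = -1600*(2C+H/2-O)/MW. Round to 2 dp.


OB = -1600 * (2C + H/2 - O) / MW
Inner = 2*3 + 2/2 - 2 = 5.00
OB = -1600 * 5.00 / 70 = -114.29%


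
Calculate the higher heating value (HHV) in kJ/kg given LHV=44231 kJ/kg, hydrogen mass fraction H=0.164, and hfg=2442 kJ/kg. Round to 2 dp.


HHV = LHV + hfg * 9 * H
Water addition = 2442 * 9 * 0.164 = 3604.392 kJ/kg
HHV = 44231 + 3604.392 = 47835.39 kJ/kg


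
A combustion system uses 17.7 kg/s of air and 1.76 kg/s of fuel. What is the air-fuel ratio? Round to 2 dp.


AFR = m_air / m_fuel
AFR = 17.7 / 1.76 = 10.06


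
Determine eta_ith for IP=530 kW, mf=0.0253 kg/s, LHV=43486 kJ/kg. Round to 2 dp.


eta_ith = (IP / (mf * LHV)) * 100
Denominator = 0.0253 * 43486 = 1100.1958 kW
eta_ith = (530 / 1100.1958) * 100 = 48.17%


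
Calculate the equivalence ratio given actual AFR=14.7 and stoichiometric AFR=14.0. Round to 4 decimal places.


phi = AFR_stoich / AFR_actual
phi = 14.0 / 14.7 = 0.9524


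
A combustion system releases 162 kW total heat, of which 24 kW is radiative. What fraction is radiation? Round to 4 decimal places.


f_rad = Q_rad / Q_total
f_rad = 24 / 162 = 0.1481


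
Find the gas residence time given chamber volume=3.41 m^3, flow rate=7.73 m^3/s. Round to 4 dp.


tau = V / Q_flow
tau = 3.41 / 7.73 = 0.4411 s


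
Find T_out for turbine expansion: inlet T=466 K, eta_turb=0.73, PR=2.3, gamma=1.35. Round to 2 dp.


T_out = T_in * (1 - eta * (1 - PR^(-(gamma-1)/gamma)))
Exponent = -(1.35-1)/1.35 = -0.25925926
PR^exp = 2.3^(-0.25925926) = 0.80578413
Factor = 1 - 0.73*(1 - 0.80578413) = 0.85822241
T_out = 466 * 0.85822241 = 399.93 K


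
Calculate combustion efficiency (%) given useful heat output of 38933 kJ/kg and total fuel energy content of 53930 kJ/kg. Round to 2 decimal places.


Efficiency = (Q_useful / Q_fuel) * 100
Efficiency = (38933 / 53930) * 100
Efficiency = 0.7219 * 100 = 72.19%


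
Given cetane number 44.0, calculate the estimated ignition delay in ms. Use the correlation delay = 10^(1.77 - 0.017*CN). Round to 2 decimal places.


delay = 10^(1.77 - 0.017*CN)
Exponent = 1.77 - 0.017*44.0 = 1.0220
delay = 10^1.0220 = 10.52 ms


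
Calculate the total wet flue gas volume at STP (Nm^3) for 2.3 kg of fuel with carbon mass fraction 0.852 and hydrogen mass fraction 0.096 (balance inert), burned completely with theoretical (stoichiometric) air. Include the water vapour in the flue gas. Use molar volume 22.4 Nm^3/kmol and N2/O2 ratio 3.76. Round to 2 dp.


Per kg fuel: CO2 = (C/12 kmol)*22.4 = (0.852/12)*22.4 = 1.59040 Nm^3
Per kg fuel: H2O = (H/2 kmol)*22.4 = (0.096/2)*22.4 = 1.07520 Nm^3
O2 needed per kg fuel = C/12 + H/4 = 0.852/12 + 0.096/4 = 0.09500000 kmol
Per kg fuel: N2 = O2*3.76*22.4 = 0.09500000*3.76*22.4 = 8.00128 Nm^3
Total per kg = 1.59040 + 1.07520 + 8.00128 = 10.66688 Nm^3
Total = 10.66688 * 2.3 = 24.53 Nm^3


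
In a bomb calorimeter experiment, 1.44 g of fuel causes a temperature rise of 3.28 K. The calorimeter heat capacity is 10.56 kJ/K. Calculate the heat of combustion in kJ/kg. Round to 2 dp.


Hc = C_cal * delta_T / m_fuel
Q_released = 10.56 * 3.28 = 34.6368 kJ
m_fuel = 1.44 g = 1.44/1000 kg = 0.001440 kg
Hc = 34.6368 / 0.001440 = 24053.33 kJ/kg


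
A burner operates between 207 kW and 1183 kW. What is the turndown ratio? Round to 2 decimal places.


TDR = Q_max / Q_min
TDR = 1183 / 207 = 5.71


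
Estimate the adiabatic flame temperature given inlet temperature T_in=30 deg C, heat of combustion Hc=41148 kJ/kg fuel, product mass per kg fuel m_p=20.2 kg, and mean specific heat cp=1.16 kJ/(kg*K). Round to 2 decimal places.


T_ad = T_in + Hc / (m_p * cp)
Denominator = 20.2 * 1.16 = 23.4320
Temperature rise = 41148 / 23.4320 = 1756.06 K
T_ad = 30 + 1756.06 = 1786.06 deg C


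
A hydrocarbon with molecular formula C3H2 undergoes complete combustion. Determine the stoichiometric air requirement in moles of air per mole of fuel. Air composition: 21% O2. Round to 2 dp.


Balanced combustion: C3H2 + 3.5 O2 -> 3 CO2 + 1 H2O
O2 needed = C + H/4 = 3 + 2/4 = 3.50 moles
Air moles = O2 / 0.21 = 3.50 / 0.21 = 16.67 moles air


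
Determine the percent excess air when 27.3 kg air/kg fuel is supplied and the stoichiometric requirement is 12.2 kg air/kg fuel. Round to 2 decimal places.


Excess air = actual - stoichiometric = 27.3 - 12.2 = 15.10 kg/kg fuel
Excess air % = (excess / stoich) * 100 = (15.10 / 12.2) * 100 = 123.77%


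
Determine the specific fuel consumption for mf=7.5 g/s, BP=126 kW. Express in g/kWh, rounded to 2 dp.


SFC = (mf / BP) * 3600
Rate = 7.5 / 126 = 0.059524 g/(s*kW)
SFC = 0.059524 * 3600 = 214.29 g/kWh


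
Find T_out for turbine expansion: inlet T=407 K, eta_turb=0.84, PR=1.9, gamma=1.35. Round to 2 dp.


T_out = T_in * (1 - eta * (1 - PR^(-(gamma-1)/gamma)))
Exponent = -(1.35-1)/1.35 = -0.25925926
PR^exp = 1.9^(-0.25925926) = 0.84670193
Factor = 1 - 0.84*(1 - 0.84670193) = 0.87122962
T_out = 407 * 0.87122962 = 354.59 K
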